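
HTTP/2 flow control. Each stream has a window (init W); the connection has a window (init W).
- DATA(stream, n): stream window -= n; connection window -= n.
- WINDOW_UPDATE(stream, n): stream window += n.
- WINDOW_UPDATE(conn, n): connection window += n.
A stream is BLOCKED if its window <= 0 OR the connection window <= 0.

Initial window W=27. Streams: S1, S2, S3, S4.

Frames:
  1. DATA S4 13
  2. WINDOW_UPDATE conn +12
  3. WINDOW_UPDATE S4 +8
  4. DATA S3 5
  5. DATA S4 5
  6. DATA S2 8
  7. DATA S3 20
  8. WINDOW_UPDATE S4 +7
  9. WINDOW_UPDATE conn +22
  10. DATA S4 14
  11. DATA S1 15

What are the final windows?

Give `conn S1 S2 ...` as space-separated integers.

Answer: -19 12 19 2 10

Derivation:
Op 1: conn=14 S1=27 S2=27 S3=27 S4=14 blocked=[]
Op 2: conn=26 S1=27 S2=27 S3=27 S4=14 blocked=[]
Op 3: conn=26 S1=27 S2=27 S3=27 S4=22 blocked=[]
Op 4: conn=21 S1=27 S2=27 S3=22 S4=22 blocked=[]
Op 5: conn=16 S1=27 S2=27 S3=22 S4=17 blocked=[]
Op 6: conn=8 S1=27 S2=19 S3=22 S4=17 blocked=[]
Op 7: conn=-12 S1=27 S2=19 S3=2 S4=17 blocked=[1, 2, 3, 4]
Op 8: conn=-12 S1=27 S2=19 S3=2 S4=24 blocked=[1, 2, 3, 4]
Op 9: conn=10 S1=27 S2=19 S3=2 S4=24 blocked=[]
Op 10: conn=-4 S1=27 S2=19 S3=2 S4=10 blocked=[1, 2, 3, 4]
Op 11: conn=-19 S1=12 S2=19 S3=2 S4=10 blocked=[1, 2, 3, 4]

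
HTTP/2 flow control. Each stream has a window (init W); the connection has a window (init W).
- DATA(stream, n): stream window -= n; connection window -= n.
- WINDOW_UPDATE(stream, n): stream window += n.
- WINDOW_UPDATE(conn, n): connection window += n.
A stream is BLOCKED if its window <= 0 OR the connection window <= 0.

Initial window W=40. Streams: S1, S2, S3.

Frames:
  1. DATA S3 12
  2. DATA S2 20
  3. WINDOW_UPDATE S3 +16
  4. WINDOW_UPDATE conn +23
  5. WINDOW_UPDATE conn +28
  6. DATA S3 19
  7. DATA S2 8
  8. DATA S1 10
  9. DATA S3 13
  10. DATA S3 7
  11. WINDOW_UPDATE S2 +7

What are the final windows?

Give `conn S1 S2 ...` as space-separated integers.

Answer: 2 30 19 5

Derivation:
Op 1: conn=28 S1=40 S2=40 S3=28 blocked=[]
Op 2: conn=8 S1=40 S2=20 S3=28 blocked=[]
Op 3: conn=8 S1=40 S2=20 S3=44 blocked=[]
Op 4: conn=31 S1=40 S2=20 S3=44 blocked=[]
Op 5: conn=59 S1=40 S2=20 S3=44 blocked=[]
Op 6: conn=40 S1=40 S2=20 S3=25 blocked=[]
Op 7: conn=32 S1=40 S2=12 S3=25 blocked=[]
Op 8: conn=22 S1=30 S2=12 S3=25 blocked=[]
Op 9: conn=9 S1=30 S2=12 S3=12 blocked=[]
Op 10: conn=2 S1=30 S2=12 S3=5 blocked=[]
Op 11: conn=2 S1=30 S2=19 S3=5 blocked=[]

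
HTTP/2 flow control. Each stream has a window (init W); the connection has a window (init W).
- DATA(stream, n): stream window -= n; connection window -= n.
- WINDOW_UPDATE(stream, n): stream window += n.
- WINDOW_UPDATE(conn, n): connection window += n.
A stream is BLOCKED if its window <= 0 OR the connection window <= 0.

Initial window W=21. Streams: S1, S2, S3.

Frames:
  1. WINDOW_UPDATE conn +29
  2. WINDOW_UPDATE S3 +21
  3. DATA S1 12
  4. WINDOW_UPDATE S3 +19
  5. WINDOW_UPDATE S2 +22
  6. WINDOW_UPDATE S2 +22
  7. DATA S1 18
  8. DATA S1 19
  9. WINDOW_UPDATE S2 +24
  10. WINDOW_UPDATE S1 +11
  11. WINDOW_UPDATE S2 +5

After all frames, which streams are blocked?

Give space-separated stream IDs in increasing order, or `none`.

Answer: S1

Derivation:
Op 1: conn=50 S1=21 S2=21 S3=21 blocked=[]
Op 2: conn=50 S1=21 S2=21 S3=42 blocked=[]
Op 3: conn=38 S1=9 S2=21 S3=42 blocked=[]
Op 4: conn=38 S1=9 S2=21 S3=61 blocked=[]
Op 5: conn=38 S1=9 S2=43 S3=61 blocked=[]
Op 6: conn=38 S1=9 S2=65 S3=61 blocked=[]
Op 7: conn=20 S1=-9 S2=65 S3=61 blocked=[1]
Op 8: conn=1 S1=-28 S2=65 S3=61 blocked=[1]
Op 9: conn=1 S1=-28 S2=89 S3=61 blocked=[1]
Op 10: conn=1 S1=-17 S2=89 S3=61 blocked=[1]
Op 11: conn=1 S1=-17 S2=94 S3=61 blocked=[1]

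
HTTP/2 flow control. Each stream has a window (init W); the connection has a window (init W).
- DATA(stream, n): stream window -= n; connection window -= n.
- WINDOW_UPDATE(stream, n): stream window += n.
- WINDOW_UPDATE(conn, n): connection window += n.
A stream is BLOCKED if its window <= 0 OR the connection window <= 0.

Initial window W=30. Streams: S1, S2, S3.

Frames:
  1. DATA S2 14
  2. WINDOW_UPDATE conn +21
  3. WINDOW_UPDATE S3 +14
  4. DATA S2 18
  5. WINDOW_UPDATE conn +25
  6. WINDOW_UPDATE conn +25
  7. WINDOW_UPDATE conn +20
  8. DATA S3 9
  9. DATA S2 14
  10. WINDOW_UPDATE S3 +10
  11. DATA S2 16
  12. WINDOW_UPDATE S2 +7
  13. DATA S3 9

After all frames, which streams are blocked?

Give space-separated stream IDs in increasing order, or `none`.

Op 1: conn=16 S1=30 S2=16 S3=30 blocked=[]
Op 2: conn=37 S1=30 S2=16 S3=30 blocked=[]
Op 3: conn=37 S1=30 S2=16 S3=44 blocked=[]
Op 4: conn=19 S1=30 S2=-2 S3=44 blocked=[2]
Op 5: conn=44 S1=30 S2=-2 S3=44 blocked=[2]
Op 6: conn=69 S1=30 S2=-2 S3=44 blocked=[2]
Op 7: conn=89 S1=30 S2=-2 S3=44 blocked=[2]
Op 8: conn=80 S1=30 S2=-2 S3=35 blocked=[2]
Op 9: conn=66 S1=30 S2=-16 S3=35 blocked=[2]
Op 10: conn=66 S1=30 S2=-16 S3=45 blocked=[2]
Op 11: conn=50 S1=30 S2=-32 S3=45 blocked=[2]
Op 12: conn=50 S1=30 S2=-25 S3=45 blocked=[2]
Op 13: conn=41 S1=30 S2=-25 S3=36 blocked=[2]

Answer: S2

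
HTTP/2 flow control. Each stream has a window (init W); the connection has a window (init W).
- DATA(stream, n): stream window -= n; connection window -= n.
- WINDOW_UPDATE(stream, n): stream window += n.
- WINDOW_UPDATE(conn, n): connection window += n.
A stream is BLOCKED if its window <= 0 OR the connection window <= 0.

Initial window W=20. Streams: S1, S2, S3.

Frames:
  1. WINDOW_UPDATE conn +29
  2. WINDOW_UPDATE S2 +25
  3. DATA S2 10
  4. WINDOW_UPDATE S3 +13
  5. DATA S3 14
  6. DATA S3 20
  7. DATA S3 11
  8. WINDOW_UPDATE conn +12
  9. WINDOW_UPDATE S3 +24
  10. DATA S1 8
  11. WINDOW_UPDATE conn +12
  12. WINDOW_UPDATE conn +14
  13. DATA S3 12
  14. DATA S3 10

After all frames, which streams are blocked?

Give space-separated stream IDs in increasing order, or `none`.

Answer: S3

Derivation:
Op 1: conn=49 S1=20 S2=20 S3=20 blocked=[]
Op 2: conn=49 S1=20 S2=45 S3=20 blocked=[]
Op 3: conn=39 S1=20 S2=35 S3=20 blocked=[]
Op 4: conn=39 S1=20 S2=35 S3=33 blocked=[]
Op 5: conn=25 S1=20 S2=35 S3=19 blocked=[]
Op 6: conn=5 S1=20 S2=35 S3=-1 blocked=[3]
Op 7: conn=-6 S1=20 S2=35 S3=-12 blocked=[1, 2, 3]
Op 8: conn=6 S1=20 S2=35 S3=-12 blocked=[3]
Op 9: conn=6 S1=20 S2=35 S3=12 blocked=[]
Op 10: conn=-2 S1=12 S2=35 S3=12 blocked=[1, 2, 3]
Op 11: conn=10 S1=12 S2=35 S3=12 blocked=[]
Op 12: conn=24 S1=12 S2=35 S3=12 blocked=[]
Op 13: conn=12 S1=12 S2=35 S3=0 blocked=[3]
Op 14: conn=2 S1=12 S2=35 S3=-10 blocked=[3]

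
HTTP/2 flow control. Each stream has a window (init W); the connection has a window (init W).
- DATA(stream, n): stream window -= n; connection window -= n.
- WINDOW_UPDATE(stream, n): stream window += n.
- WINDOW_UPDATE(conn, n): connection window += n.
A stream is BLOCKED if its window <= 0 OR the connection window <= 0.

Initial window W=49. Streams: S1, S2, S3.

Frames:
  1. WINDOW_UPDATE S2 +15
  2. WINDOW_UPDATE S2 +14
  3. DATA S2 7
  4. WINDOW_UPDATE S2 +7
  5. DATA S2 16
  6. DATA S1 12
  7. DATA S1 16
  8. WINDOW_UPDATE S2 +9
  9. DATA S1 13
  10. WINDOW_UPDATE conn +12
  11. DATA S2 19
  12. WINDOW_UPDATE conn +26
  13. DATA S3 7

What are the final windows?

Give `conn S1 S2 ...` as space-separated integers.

Answer: -3 8 52 42

Derivation:
Op 1: conn=49 S1=49 S2=64 S3=49 blocked=[]
Op 2: conn=49 S1=49 S2=78 S3=49 blocked=[]
Op 3: conn=42 S1=49 S2=71 S3=49 blocked=[]
Op 4: conn=42 S1=49 S2=78 S3=49 blocked=[]
Op 5: conn=26 S1=49 S2=62 S3=49 blocked=[]
Op 6: conn=14 S1=37 S2=62 S3=49 blocked=[]
Op 7: conn=-2 S1=21 S2=62 S3=49 blocked=[1, 2, 3]
Op 8: conn=-2 S1=21 S2=71 S3=49 blocked=[1, 2, 3]
Op 9: conn=-15 S1=8 S2=71 S3=49 blocked=[1, 2, 3]
Op 10: conn=-3 S1=8 S2=71 S3=49 blocked=[1, 2, 3]
Op 11: conn=-22 S1=8 S2=52 S3=49 blocked=[1, 2, 3]
Op 12: conn=4 S1=8 S2=52 S3=49 blocked=[]
Op 13: conn=-3 S1=8 S2=52 S3=42 blocked=[1, 2, 3]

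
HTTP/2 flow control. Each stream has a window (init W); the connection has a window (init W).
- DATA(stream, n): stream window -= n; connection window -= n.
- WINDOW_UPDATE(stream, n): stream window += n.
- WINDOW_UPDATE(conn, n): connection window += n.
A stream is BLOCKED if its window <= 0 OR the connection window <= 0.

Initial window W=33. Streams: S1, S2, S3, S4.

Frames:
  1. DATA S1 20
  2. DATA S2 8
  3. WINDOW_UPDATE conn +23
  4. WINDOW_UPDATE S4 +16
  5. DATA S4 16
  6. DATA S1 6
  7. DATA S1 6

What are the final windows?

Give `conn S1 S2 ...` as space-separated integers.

Answer: 0 1 25 33 33

Derivation:
Op 1: conn=13 S1=13 S2=33 S3=33 S4=33 blocked=[]
Op 2: conn=5 S1=13 S2=25 S3=33 S4=33 blocked=[]
Op 3: conn=28 S1=13 S2=25 S3=33 S4=33 blocked=[]
Op 4: conn=28 S1=13 S2=25 S3=33 S4=49 blocked=[]
Op 5: conn=12 S1=13 S2=25 S3=33 S4=33 blocked=[]
Op 6: conn=6 S1=7 S2=25 S3=33 S4=33 blocked=[]
Op 7: conn=0 S1=1 S2=25 S3=33 S4=33 blocked=[1, 2, 3, 4]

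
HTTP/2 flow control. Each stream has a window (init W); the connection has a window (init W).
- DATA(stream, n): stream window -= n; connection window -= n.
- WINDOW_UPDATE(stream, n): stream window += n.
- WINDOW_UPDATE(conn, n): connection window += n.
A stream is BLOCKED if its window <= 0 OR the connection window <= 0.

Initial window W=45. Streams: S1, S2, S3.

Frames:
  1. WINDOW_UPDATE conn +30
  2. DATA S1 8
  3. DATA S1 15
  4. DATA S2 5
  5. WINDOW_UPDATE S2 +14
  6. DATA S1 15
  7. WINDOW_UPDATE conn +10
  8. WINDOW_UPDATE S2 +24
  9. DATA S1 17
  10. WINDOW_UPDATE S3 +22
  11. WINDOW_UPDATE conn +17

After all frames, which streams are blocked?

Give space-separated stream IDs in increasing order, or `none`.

Op 1: conn=75 S1=45 S2=45 S3=45 blocked=[]
Op 2: conn=67 S1=37 S2=45 S3=45 blocked=[]
Op 3: conn=52 S1=22 S2=45 S3=45 blocked=[]
Op 4: conn=47 S1=22 S2=40 S3=45 blocked=[]
Op 5: conn=47 S1=22 S2=54 S3=45 blocked=[]
Op 6: conn=32 S1=7 S2=54 S3=45 blocked=[]
Op 7: conn=42 S1=7 S2=54 S3=45 blocked=[]
Op 8: conn=42 S1=7 S2=78 S3=45 blocked=[]
Op 9: conn=25 S1=-10 S2=78 S3=45 blocked=[1]
Op 10: conn=25 S1=-10 S2=78 S3=67 blocked=[1]
Op 11: conn=42 S1=-10 S2=78 S3=67 blocked=[1]

Answer: S1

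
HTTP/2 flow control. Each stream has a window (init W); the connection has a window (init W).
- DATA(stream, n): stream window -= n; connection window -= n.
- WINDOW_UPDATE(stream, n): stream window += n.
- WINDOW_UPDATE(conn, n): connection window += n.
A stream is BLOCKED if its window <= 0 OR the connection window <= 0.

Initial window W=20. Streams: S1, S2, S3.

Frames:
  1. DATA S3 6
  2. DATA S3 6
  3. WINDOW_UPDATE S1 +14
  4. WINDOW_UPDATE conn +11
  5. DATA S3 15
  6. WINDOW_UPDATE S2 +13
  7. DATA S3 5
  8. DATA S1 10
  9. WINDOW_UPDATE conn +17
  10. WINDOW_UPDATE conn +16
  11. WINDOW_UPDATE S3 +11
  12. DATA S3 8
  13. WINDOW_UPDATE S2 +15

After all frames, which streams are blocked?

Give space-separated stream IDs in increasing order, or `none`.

Answer: S3

Derivation:
Op 1: conn=14 S1=20 S2=20 S3=14 blocked=[]
Op 2: conn=8 S1=20 S2=20 S3=8 blocked=[]
Op 3: conn=8 S1=34 S2=20 S3=8 blocked=[]
Op 4: conn=19 S1=34 S2=20 S3=8 blocked=[]
Op 5: conn=4 S1=34 S2=20 S3=-7 blocked=[3]
Op 6: conn=4 S1=34 S2=33 S3=-7 blocked=[3]
Op 7: conn=-1 S1=34 S2=33 S3=-12 blocked=[1, 2, 3]
Op 8: conn=-11 S1=24 S2=33 S3=-12 blocked=[1, 2, 3]
Op 9: conn=6 S1=24 S2=33 S3=-12 blocked=[3]
Op 10: conn=22 S1=24 S2=33 S3=-12 blocked=[3]
Op 11: conn=22 S1=24 S2=33 S3=-1 blocked=[3]
Op 12: conn=14 S1=24 S2=33 S3=-9 blocked=[3]
Op 13: conn=14 S1=24 S2=48 S3=-9 blocked=[3]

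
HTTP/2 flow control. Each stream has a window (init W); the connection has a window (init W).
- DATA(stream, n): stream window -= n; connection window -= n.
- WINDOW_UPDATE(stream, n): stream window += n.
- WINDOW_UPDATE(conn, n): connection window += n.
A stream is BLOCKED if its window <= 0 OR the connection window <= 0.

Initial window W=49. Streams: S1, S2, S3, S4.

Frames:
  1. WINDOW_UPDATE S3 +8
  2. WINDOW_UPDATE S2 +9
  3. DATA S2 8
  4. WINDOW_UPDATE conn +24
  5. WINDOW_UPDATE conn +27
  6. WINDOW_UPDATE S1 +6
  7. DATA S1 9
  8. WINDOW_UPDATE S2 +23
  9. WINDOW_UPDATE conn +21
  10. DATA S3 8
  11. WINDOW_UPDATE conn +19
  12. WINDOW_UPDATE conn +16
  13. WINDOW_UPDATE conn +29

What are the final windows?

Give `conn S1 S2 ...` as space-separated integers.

Answer: 160 46 73 49 49

Derivation:
Op 1: conn=49 S1=49 S2=49 S3=57 S4=49 blocked=[]
Op 2: conn=49 S1=49 S2=58 S3=57 S4=49 blocked=[]
Op 3: conn=41 S1=49 S2=50 S3=57 S4=49 blocked=[]
Op 4: conn=65 S1=49 S2=50 S3=57 S4=49 blocked=[]
Op 5: conn=92 S1=49 S2=50 S3=57 S4=49 blocked=[]
Op 6: conn=92 S1=55 S2=50 S3=57 S4=49 blocked=[]
Op 7: conn=83 S1=46 S2=50 S3=57 S4=49 blocked=[]
Op 8: conn=83 S1=46 S2=73 S3=57 S4=49 blocked=[]
Op 9: conn=104 S1=46 S2=73 S3=57 S4=49 blocked=[]
Op 10: conn=96 S1=46 S2=73 S3=49 S4=49 blocked=[]
Op 11: conn=115 S1=46 S2=73 S3=49 S4=49 blocked=[]
Op 12: conn=131 S1=46 S2=73 S3=49 S4=49 blocked=[]
Op 13: conn=160 S1=46 S2=73 S3=49 S4=49 blocked=[]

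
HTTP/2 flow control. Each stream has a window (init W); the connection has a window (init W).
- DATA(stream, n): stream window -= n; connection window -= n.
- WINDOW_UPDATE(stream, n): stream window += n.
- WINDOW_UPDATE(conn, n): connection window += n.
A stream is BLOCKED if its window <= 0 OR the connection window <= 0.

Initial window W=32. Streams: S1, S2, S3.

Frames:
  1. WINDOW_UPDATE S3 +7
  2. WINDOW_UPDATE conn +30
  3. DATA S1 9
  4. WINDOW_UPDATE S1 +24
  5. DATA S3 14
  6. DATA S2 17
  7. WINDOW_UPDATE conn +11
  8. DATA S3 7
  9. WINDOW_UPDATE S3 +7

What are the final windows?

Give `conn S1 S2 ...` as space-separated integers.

Op 1: conn=32 S1=32 S2=32 S3=39 blocked=[]
Op 2: conn=62 S1=32 S2=32 S3=39 blocked=[]
Op 3: conn=53 S1=23 S2=32 S3=39 blocked=[]
Op 4: conn=53 S1=47 S2=32 S3=39 blocked=[]
Op 5: conn=39 S1=47 S2=32 S3=25 blocked=[]
Op 6: conn=22 S1=47 S2=15 S3=25 blocked=[]
Op 7: conn=33 S1=47 S2=15 S3=25 blocked=[]
Op 8: conn=26 S1=47 S2=15 S3=18 blocked=[]
Op 9: conn=26 S1=47 S2=15 S3=25 blocked=[]

Answer: 26 47 15 25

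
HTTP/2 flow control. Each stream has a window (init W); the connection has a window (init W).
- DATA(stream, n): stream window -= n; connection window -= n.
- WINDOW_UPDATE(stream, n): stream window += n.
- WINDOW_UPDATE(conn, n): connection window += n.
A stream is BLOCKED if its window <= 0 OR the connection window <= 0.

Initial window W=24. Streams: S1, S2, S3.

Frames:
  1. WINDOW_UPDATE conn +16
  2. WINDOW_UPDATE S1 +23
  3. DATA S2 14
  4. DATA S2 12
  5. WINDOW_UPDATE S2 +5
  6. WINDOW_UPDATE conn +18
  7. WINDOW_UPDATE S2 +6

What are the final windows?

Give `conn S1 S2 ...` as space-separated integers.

Answer: 32 47 9 24

Derivation:
Op 1: conn=40 S1=24 S2=24 S3=24 blocked=[]
Op 2: conn=40 S1=47 S2=24 S3=24 blocked=[]
Op 3: conn=26 S1=47 S2=10 S3=24 blocked=[]
Op 4: conn=14 S1=47 S2=-2 S3=24 blocked=[2]
Op 5: conn=14 S1=47 S2=3 S3=24 blocked=[]
Op 6: conn=32 S1=47 S2=3 S3=24 blocked=[]
Op 7: conn=32 S1=47 S2=9 S3=24 blocked=[]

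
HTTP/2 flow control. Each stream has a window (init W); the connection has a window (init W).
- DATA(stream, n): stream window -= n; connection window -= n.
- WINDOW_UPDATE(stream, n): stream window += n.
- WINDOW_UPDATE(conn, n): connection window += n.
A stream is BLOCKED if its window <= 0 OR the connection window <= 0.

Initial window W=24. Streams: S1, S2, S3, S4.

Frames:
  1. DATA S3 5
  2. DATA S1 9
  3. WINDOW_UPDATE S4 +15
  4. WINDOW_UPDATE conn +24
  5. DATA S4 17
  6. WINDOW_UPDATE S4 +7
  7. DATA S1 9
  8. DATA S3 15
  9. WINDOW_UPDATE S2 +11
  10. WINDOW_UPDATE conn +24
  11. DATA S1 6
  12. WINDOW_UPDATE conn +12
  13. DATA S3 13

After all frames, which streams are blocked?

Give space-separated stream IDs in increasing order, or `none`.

Answer: S1 S3

Derivation:
Op 1: conn=19 S1=24 S2=24 S3=19 S4=24 blocked=[]
Op 2: conn=10 S1=15 S2=24 S3=19 S4=24 blocked=[]
Op 3: conn=10 S1=15 S2=24 S3=19 S4=39 blocked=[]
Op 4: conn=34 S1=15 S2=24 S3=19 S4=39 blocked=[]
Op 5: conn=17 S1=15 S2=24 S3=19 S4=22 blocked=[]
Op 6: conn=17 S1=15 S2=24 S3=19 S4=29 blocked=[]
Op 7: conn=8 S1=6 S2=24 S3=19 S4=29 blocked=[]
Op 8: conn=-7 S1=6 S2=24 S3=4 S4=29 blocked=[1, 2, 3, 4]
Op 9: conn=-7 S1=6 S2=35 S3=4 S4=29 blocked=[1, 2, 3, 4]
Op 10: conn=17 S1=6 S2=35 S3=4 S4=29 blocked=[]
Op 11: conn=11 S1=0 S2=35 S3=4 S4=29 blocked=[1]
Op 12: conn=23 S1=0 S2=35 S3=4 S4=29 blocked=[1]
Op 13: conn=10 S1=0 S2=35 S3=-9 S4=29 blocked=[1, 3]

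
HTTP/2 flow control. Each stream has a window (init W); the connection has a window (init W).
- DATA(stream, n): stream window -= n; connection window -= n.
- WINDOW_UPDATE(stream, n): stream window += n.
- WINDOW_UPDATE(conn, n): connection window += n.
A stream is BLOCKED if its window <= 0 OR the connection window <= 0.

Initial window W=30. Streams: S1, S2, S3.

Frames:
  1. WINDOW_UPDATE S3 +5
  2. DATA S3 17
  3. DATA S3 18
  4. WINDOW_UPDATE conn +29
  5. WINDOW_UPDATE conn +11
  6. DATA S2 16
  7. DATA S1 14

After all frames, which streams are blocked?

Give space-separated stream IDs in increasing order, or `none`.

Op 1: conn=30 S1=30 S2=30 S3=35 blocked=[]
Op 2: conn=13 S1=30 S2=30 S3=18 blocked=[]
Op 3: conn=-5 S1=30 S2=30 S3=0 blocked=[1, 2, 3]
Op 4: conn=24 S1=30 S2=30 S3=0 blocked=[3]
Op 5: conn=35 S1=30 S2=30 S3=0 blocked=[3]
Op 6: conn=19 S1=30 S2=14 S3=0 blocked=[3]
Op 7: conn=5 S1=16 S2=14 S3=0 blocked=[3]

Answer: S3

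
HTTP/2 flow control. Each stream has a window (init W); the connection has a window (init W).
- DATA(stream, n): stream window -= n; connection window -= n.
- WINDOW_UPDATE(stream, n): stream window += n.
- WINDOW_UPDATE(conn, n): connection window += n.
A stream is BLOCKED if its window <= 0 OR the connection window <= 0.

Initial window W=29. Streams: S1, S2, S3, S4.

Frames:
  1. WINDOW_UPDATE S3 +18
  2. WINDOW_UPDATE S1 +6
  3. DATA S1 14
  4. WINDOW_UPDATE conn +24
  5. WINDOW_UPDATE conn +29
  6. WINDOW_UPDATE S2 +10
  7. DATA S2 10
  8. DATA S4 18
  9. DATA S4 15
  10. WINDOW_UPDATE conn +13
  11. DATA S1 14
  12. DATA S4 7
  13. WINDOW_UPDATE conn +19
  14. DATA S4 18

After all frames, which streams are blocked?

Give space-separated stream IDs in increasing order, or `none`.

Answer: S4

Derivation:
Op 1: conn=29 S1=29 S2=29 S3=47 S4=29 blocked=[]
Op 2: conn=29 S1=35 S2=29 S3=47 S4=29 blocked=[]
Op 3: conn=15 S1=21 S2=29 S3=47 S4=29 blocked=[]
Op 4: conn=39 S1=21 S2=29 S3=47 S4=29 blocked=[]
Op 5: conn=68 S1=21 S2=29 S3=47 S4=29 blocked=[]
Op 6: conn=68 S1=21 S2=39 S3=47 S4=29 blocked=[]
Op 7: conn=58 S1=21 S2=29 S3=47 S4=29 blocked=[]
Op 8: conn=40 S1=21 S2=29 S3=47 S4=11 blocked=[]
Op 9: conn=25 S1=21 S2=29 S3=47 S4=-4 blocked=[4]
Op 10: conn=38 S1=21 S2=29 S3=47 S4=-4 blocked=[4]
Op 11: conn=24 S1=7 S2=29 S3=47 S4=-4 blocked=[4]
Op 12: conn=17 S1=7 S2=29 S3=47 S4=-11 blocked=[4]
Op 13: conn=36 S1=7 S2=29 S3=47 S4=-11 blocked=[4]
Op 14: conn=18 S1=7 S2=29 S3=47 S4=-29 blocked=[4]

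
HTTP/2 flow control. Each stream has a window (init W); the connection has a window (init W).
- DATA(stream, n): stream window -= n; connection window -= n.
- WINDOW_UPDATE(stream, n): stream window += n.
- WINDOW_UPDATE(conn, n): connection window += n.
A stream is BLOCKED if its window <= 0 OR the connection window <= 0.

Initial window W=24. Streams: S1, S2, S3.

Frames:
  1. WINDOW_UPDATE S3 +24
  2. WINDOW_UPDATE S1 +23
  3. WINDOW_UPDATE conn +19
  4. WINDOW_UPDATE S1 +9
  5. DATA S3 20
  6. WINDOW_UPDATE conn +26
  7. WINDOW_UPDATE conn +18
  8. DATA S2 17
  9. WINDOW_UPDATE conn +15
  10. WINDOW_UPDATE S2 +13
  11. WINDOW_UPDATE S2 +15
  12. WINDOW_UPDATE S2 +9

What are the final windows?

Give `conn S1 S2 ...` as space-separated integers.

Answer: 65 56 44 28

Derivation:
Op 1: conn=24 S1=24 S2=24 S3=48 blocked=[]
Op 2: conn=24 S1=47 S2=24 S3=48 blocked=[]
Op 3: conn=43 S1=47 S2=24 S3=48 blocked=[]
Op 4: conn=43 S1=56 S2=24 S3=48 blocked=[]
Op 5: conn=23 S1=56 S2=24 S3=28 blocked=[]
Op 6: conn=49 S1=56 S2=24 S3=28 blocked=[]
Op 7: conn=67 S1=56 S2=24 S3=28 blocked=[]
Op 8: conn=50 S1=56 S2=7 S3=28 blocked=[]
Op 9: conn=65 S1=56 S2=7 S3=28 blocked=[]
Op 10: conn=65 S1=56 S2=20 S3=28 blocked=[]
Op 11: conn=65 S1=56 S2=35 S3=28 blocked=[]
Op 12: conn=65 S1=56 S2=44 S3=28 blocked=[]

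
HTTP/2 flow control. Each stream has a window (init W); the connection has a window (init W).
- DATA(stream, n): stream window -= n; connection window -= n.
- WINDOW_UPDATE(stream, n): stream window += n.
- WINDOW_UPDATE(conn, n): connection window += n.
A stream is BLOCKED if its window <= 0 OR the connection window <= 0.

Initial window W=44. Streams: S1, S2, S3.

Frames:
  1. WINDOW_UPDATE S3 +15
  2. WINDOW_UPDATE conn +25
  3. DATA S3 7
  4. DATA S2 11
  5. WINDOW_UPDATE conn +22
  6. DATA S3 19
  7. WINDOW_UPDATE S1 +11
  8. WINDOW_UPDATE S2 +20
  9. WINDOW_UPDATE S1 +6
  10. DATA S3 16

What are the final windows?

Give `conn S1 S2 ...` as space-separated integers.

Answer: 38 61 53 17

Derivation:
Op 1: conn=44 S1=44 S2=44 S3=59 blocked=[]
Op 2: conn=69 S1=44 S2=44 S3=59 blocked=[]
Op 3: conn=62 S1=44 S2=44 S3=52 blocked=[]
Op 4: conn=51 S1=44 S2=33 S3=52 blocked=[]
Op 5: conn=73 S1=44 S2=33 S3=52 blocked=[]
Op 6: conn=54 S1=44 S2=33 S3=33 blocked=[]
Op 7: conn=54 S1=55 S2=33 S3=33 blocked=[]
Op 8: conn=54 S1=55 S2=53 S3=33 blocked=[]
Op 9: conn=54 S1=61 S2=53 S3=33 blocked=[]
Op 10: conn=38 S1=61 S2=53 S3=17 blocked=[]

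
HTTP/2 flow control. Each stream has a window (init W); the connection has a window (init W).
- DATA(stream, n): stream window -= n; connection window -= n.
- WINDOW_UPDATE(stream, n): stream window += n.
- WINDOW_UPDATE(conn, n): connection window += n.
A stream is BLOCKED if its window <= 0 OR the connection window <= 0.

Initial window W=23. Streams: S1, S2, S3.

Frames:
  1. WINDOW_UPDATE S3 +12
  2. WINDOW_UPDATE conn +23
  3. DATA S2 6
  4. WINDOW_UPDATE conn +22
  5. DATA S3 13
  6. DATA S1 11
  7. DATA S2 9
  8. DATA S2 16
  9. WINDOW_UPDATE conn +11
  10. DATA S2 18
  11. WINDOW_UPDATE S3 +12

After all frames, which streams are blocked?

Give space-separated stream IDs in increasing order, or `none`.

Answer: S2

Derivation:
Op 1: conn=23 S1=23 S2=23 S3=35 blocked=[]
Op 2: conn=46 S1=23 S2=23 S3=35 blocked=[]
Op 3: conn=40 S1=23 S2=17 S3=35 blocked=[]
Op 4: conn=62 S1=23 S2=17 S3=35 blocked=[]
Op 5: conn=49 S1=23 S2=17 S3=22 blocked=[]
Op 6: conn=38 S1=12 S2=17 S3=22 blocked=[]
Op 7: conn=29 S1=12 S2=8 S3=22 blocked=[]
Op 8: conn=13 S1=12 S2=-8 S3=22 blocked=[2]
Op 9: conn=24 S1=12 S2=-8 S3=22 blocked=[2]
Op 10: conn=6 S1=12 S2=-26 S3=22 blocked=[2]
Op 11: conn=6 S1=12 S2=-26 S3=34 blocked=[2]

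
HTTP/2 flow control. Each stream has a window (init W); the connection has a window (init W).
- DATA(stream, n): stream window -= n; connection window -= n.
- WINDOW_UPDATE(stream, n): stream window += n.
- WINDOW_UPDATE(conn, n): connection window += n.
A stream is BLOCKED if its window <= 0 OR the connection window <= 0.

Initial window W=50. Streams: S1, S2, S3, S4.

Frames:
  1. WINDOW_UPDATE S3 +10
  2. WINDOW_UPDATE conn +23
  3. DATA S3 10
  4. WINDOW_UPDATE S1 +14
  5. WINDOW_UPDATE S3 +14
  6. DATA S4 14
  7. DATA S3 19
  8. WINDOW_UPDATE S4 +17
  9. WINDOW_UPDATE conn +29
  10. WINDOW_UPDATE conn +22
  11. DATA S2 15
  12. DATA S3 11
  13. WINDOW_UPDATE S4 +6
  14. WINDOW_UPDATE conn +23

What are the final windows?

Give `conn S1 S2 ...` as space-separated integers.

Answer: 78 64 35 34 59

Derivation:
Op 1: conn=50 S1=50 S2=50 S3=60 S4=50 blocked=[]
Op 2: conn=73 S1=50 S2=50 S3=60 S4=50 blocked=[]
Op 3: conn=63 S1=50 S2=50 S3=50 S4=50 blocked=[]
Op 4: conn=63 S1=64 S2=50 S3=50 S4=50 blocked=[]
Op 5: conn=63 S1=64 S2=50 S3=64 S4=50 blocked=[]
Op 6: conn=49 S1=64 S2=50 S3=64 S4=36 blocked=[]
Op 7: conn=30 S1=64 S2=50 S3=45 S4=36 blocked=[]
Op 8: conn=30 S1=64 S2=50 S3=45 S4=53 blocked=[]
Op 9: conn=59 S1=64 S2=50 S3=45 S4=53 blocked=[]
Op 10: conn=81 S1=64 S2=50 S3=45 S4=53 blocked=[]
Op 11: conn=66 S1=64 S2=35 S3=45 S4=53 blocked=[]
Op 12: conn=55 S1=64 S2=35 S3=34 S4=53 blocked=[]
Op 13: conn=55 S1=64 S2=35 S3=34 S4=59 blocked=[]
Op 14: conn=78 S1=64 S2=35 S3=34 S4=59 blocked=[]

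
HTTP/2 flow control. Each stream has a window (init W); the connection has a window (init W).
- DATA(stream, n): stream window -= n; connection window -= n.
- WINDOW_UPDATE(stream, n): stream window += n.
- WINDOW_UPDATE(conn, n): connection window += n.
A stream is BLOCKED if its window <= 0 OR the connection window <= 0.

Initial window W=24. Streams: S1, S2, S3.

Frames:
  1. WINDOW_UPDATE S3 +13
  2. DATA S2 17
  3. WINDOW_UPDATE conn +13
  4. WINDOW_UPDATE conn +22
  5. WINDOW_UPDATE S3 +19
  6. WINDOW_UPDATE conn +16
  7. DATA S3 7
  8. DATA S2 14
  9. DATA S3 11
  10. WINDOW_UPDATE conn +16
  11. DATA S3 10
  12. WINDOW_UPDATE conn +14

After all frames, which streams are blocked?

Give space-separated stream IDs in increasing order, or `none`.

Answer: S2

Derivation:
Op 1: conn=24 S1=24 S2=24 S3=37 blocked=[]
Op 2: conn=7 S1=24 S2=7 S3=37 blocked=[]
Op 3: conn=20 S1=24 S2=7 S3=37 blocked=[]
Op 4: conn=42 S1=24 S2=7 S3=37 blocked=[]
Op 5: conn=42 S1=24 S2=7 S3=56 blocked=[]
Op 6: conn=58 S1=24 S2=7 S3=56 blocked=[]
Op 7: conn=51 S1=24 S2=7 S3=49 blocked=[]
Op 8: conn=37 S1=24 S2=-7 S3=49 blocked=[2]
Op 9: conn=26 S1=24 S2=-7 S3=38 blocked=[2]
Op 10: conn=42 S1=24 S2=-7 S3=38 blocked=[2]
Op 11: conn=32 S1=24 S2=-7 S3=28 blocked=[2]
Op 12: conn=46 S1=24 S2=-7 S3=28 blocked=[2]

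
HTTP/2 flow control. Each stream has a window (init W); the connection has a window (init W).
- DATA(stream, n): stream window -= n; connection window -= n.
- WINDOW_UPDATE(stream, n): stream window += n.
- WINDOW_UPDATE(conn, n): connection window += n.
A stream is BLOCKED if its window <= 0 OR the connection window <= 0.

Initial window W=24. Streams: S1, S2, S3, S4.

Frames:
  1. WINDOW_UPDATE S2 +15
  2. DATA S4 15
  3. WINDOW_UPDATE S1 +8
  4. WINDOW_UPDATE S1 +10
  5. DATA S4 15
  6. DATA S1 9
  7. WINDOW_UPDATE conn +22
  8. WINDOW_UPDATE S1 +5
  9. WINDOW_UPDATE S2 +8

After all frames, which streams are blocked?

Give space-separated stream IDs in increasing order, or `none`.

Answer: S4

Derivation:
Op 1: conn=24 S1=24 S2=39 S3=24 S4=24 blocked=[]
Op 2: conn=9 S1=24 S2=39 S3=24 S4=9 blocked=[]
Op 3: conn=9 S1=32 S2=39 S3=24 S4=9 blocked=[]
Op 4: conn=9 S1=42 S2=39 S3=24 S4=9 blocked=[]
Op 5: conn=-6 S1=42 S2=39 S3=24 S4=-6 blocked=[1, 2, 3, 4]
Op 6: conn=-15 S1=33 S2=39 S3=24 S4=-6 blocked=[1, 2, 3, 4]
Op 7: conn=7 S1=33 S2=39 S3=24 S4=-6 blocked=[4]
Op 8: conn=7 S1=38 S2=39 S3=24 S4=-6 blocked=[4]
Op 9: conn=7 S1=38 S2=47 S3=24 S4=-6 blocked=[4]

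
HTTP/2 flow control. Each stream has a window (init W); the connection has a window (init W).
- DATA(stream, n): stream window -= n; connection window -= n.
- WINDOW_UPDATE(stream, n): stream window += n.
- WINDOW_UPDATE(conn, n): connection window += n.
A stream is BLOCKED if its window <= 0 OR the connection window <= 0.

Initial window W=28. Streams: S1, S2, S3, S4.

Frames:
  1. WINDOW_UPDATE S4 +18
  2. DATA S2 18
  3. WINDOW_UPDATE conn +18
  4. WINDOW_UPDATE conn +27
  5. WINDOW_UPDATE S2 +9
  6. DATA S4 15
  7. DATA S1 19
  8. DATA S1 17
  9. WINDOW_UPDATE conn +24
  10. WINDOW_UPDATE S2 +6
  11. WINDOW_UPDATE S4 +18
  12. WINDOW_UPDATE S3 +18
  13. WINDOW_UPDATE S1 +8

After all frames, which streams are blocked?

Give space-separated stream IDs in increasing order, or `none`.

Op 1: conn=28 S1=28 S2=28 S3=28 S4=46 blocked=[]
Op 2: conn=10 S1=28 S2=10 S3=28 S4=46 blocked=[]
Op 3: conn=28 S1=28 S2=10 S3=28 S4=46 blocked=[]
Op 4: conn=55 S1=28 S2=10 S3=28 S4=46 blocked=[]
Op 5: conn=55 S1=28 S2=19 S3=28 S4=46 blocked=[]
Op 6: conn=40 S1=28 S2=19 S3=28 S4=31 blocked=[]
Op 7: conn=21 S1=9 S2=19 S3=28 S4=31 blocked=[]
Op 8: conn=4 S1=-8 S2=19 S3=28 S4=31 blocked=[1]
Op 9: conn=28 S1=-8 S2=19 S3=28 S4=31 blocked=[1]
Op 10: conn=28 S1=-8 S2=25 S3=28 S4=31 blocked=[1]
Op 11: conn=28 S1=-8 S2=25 S3=28 S4=49 blocked=[1]
Op 12: conn=28 S1=-8 S2=25 S3=46 S4=49 blocked=[1]
Op 13: conn=28 S1=0 S2=25 S3=46 S4=49 blocked=[1]

Answer: S1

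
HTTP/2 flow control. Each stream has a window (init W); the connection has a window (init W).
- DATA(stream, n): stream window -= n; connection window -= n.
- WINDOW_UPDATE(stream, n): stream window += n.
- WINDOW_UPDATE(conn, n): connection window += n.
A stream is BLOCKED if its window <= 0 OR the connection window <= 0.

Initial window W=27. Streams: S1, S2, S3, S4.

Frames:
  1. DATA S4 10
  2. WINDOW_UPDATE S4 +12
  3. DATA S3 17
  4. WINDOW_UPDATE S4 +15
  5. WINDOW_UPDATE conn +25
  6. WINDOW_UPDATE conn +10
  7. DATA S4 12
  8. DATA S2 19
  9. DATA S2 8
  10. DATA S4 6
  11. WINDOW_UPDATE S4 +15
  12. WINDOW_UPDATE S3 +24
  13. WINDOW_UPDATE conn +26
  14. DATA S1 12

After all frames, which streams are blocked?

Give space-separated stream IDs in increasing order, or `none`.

Op 1: conn=17 S1=27 S2=27 S3=27 S4=17 blocked=[]
Op 2: conn=17 S1=27 S2=27 S3=27 S4=29 blocked=[]
Op 3: conn=0 S1=27 S2=27 S3=10 S4=29 blocked=[1, 2, 3, 4]
Op 4: conn=0 S1=27 S2=27 S3=10 S4=44 blocked=[1, 2, 3, 4]
Op 5: conn=25 S1=27 S2=27 S3=10 S4=44 blocked=[]
Op 6: conn=35 S1=27 S2=27 S3=10 S4=44 blocked=[]
Op 7: conn=23 S1=27 S2=27 S3=10 S4=32 blocked=[]
Op 8: conn=4 S1=27 S2=8 S3=10 S4=32 blocked=[]
Op 9: conn=-4 S1=27 S2=0 S3=10 S4=32 blocked=[1, 2, 3, 4]
Op 10: conn=-10 S1=27 S2=0 S3=10 S4=26 blocked=[1, 2, 3, 4]
Op 11: conn=-10 S1=27 S2=0 S3=10 S4=41 blocked=[1, 2, 3, 4]
Op 12: conn=-10 S1=27 S2=0 S3=34 S4=41 blocked=[1, 2, 3, 4]
Op 13: conn=16 S1=27 S2=0 S3=34 S4=41 blocked=[2]
Op 14: conn=4 S1=15 S2=0 S3=34 S4=41 blocked=[2]

Answer: S2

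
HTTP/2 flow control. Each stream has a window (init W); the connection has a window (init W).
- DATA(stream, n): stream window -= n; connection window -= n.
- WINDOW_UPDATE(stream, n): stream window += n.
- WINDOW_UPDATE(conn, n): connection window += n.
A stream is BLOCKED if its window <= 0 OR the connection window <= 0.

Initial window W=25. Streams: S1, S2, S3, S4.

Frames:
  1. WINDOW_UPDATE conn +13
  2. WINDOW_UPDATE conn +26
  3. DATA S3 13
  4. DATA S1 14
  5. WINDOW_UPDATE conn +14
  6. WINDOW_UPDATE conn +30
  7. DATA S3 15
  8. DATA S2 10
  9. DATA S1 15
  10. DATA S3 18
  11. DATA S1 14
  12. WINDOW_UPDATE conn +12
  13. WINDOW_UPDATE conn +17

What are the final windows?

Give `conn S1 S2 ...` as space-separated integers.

Answer: 38 -18 15 -21 25

Derivation:
Op 1: conn=38 S1=25 S2=25 S3=25 S4=25 blocked=[]
Op 2: conn=64 S1=25 S2=25 S3=25 S4=25 blocked=[]
Op 3: conn=51 S1=25 S2=25 S3=12 S4=25 blocked=[]
Op 4: conn=37 S1=11 S2=25 S3=12 S4=25 blocked=[]
Op 5: conn=51 S1=11 S2=25 S3=12 S4=25 blocked=[]
Op 6: conn=81 S1=11 S2=25 S3=12 S4=25 blocked=[]
Op 7: conn=66 S1=11 S2=25 S3=-3 S4=25 blocked=[3]
Op 8: conn=56 S1=11 S2=15 S3=-3 S4=25 blocked=[3]
Op 9: conn=41 S1=-4 S2=15 S3=-3 S4=25 blocked=[1, 3]
Op 10: conn=23 S1=-4 S2=15 S3=-21 S4=25 blocked=[1, 3]
Op 11: conn=9 S1=-18 S2=15 S3=-21 S4=25 blocked=[1, 3]
Op 12: conn=21 S1=-18 S2=15 S3=-21 S4=25 blocked=[1, 3]
Op 13: conn=38 S1=-18 S2=15 S3=-21 S4=25 blocked=[1, 3]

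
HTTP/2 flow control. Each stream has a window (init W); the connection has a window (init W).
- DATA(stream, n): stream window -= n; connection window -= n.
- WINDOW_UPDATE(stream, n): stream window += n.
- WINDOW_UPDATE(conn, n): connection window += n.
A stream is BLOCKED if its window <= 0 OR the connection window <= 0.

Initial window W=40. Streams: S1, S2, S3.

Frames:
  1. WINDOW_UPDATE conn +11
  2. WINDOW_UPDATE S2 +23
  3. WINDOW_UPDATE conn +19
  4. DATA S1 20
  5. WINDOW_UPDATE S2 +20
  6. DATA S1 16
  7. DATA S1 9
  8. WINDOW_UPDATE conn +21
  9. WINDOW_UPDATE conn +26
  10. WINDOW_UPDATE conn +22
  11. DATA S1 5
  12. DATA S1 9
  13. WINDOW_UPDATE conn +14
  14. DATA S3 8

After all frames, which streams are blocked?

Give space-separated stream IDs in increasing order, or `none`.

Answer: S1

Derivation:
Op 1: conn=51 S1=40 S2=40 S3=40 blocked=[]
Op 2: conn=51 S1=40 S2=63 S3=40 blocked=[]
Op 3: conn=70 S1=40 S2=63 S3=40 blocked=[]
Op 4: conn=50 S1=20 S2=63 S3=40 blocked=[]
Op 5: conn=50 S1=20 S2=83 S3=40 blocked=[]
Op 6: conn=34 S1=4 S2=83 S3=40 blocked=[]
Op 7: conn=25 S1=-5 S2=83 S3=40 blocked=[1]
Op 8: conn=46 S1=-5 S2=83 S3=40 blocked=[1]
Op 9: conn=72 S1=-5 S2=83 S3=40 blocked=[1]
Op 10: conn=94 S1=-5 S2=83 S3=40 blocked=[1]
Op 11: conn=89 S1=-10 S2=83 S3=40 blocked=[1]
Op 12: conn=80 S1=-19 S2=83 S3=40 blocked=[1]
Op 13: conn=94 S1=-19 S2=83 S3=40 blocked=[1]
Op 14: conn=86 S1=-19 S2=83 S3=32 blocked=[1]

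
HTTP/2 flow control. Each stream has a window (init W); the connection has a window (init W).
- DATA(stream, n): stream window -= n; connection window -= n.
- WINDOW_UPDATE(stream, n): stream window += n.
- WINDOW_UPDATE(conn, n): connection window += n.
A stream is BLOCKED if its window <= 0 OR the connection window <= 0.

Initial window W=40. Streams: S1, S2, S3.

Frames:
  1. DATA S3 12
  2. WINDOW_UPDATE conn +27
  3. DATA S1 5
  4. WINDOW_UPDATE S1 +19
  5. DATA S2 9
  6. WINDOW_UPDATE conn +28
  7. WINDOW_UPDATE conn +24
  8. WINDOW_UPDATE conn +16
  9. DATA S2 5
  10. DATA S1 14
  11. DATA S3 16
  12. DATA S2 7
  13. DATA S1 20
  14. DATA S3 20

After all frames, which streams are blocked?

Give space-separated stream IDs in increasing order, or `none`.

Op 1: conn=28 S1=40 S2=40 S3=28 blocked=[]
Op 2: conn=55 S1=40 S2=40 S3=28 blocked=[]
Op 3: conn=50 S1=35 S2=40 S3=28 blocked=[]
Op 4: conn=50 S1=54 S2=40 S3=28 blocked=[]
Op 5: conn=41 S1=54 S2=31 S3=28 blocked=[]
Op 6: conn=69 S1=54 S2=31 S3=28 blocked=[]
Op 7: conn=93 S1=54 S2=31 S3=28 blocked=[]
Op 8: conn=109 S1=54 S2=31 S3=28 blocked=[]
Op 9: conn=104 S1=54 S2=26 S3=28 blocked=[]
Op 10: conn=90 S1=40 S2=26 S3=28 blocked=[]
Op 11: conn=74 S1=40 S2=26 S3=12 blocked=[]
Op 12: conn=67 S1=40 S2=19 S3=12 blocked=[]
Op 13: conn=47 S1=20 S2=19 S3=12 blocked=[]
Op 14: conn=27 S1=20 S2=19 S3=-8 blocked=[3]

Answer: S3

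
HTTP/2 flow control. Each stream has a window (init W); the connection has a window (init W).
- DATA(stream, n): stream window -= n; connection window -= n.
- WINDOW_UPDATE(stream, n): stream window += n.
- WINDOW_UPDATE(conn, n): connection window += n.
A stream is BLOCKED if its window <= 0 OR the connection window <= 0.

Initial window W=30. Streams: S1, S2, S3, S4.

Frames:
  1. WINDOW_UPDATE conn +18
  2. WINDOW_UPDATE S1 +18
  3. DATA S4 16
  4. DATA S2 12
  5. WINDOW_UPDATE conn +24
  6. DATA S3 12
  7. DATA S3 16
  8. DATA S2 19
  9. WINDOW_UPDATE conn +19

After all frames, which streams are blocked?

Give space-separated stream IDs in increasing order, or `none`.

Answer: S2

Derivation:
Op 1: conn=48 S1=30 S2=30 S3=30 S4=30 blocked=[]
Op 2: conn=48 S1=48 S2=30 S3=30 S4=30 blocked=[]
Op 3: conn=32 S1=48 S2=30 S3=30 S4=14 blocked=[]
Op 4: conn=20 S1=48 S2=18 S3=30 S4=14 blocked=[]
Op 5: conn=44 S1=48 S2=18 S3=30 S4=14 blocked=[]
Op 6: conn=32 S1=48 S2=18 S3=18 S4=14 blocked=[]
Op 7: conn=16 S1=48 S2=18 S3=2 S4=14 blocked=[]
Op 8: conn=-3 S1=48 S2=-1 S3=2 S4=14 blocked=[1, 2, 3, 4]
Op 9: conn=16 S1=48 S2=-1 S3=2 S4=14 blocked=[2]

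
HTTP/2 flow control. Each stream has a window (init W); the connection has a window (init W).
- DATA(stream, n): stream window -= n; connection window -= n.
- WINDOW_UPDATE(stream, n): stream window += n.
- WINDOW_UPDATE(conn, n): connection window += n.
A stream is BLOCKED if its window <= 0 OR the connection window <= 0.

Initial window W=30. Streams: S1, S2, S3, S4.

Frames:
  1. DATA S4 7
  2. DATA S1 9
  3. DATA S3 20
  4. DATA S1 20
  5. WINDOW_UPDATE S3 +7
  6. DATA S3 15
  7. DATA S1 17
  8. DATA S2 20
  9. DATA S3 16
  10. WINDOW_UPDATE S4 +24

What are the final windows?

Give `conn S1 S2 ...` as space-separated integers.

Answer: -94 -16 10 -14 47

Derivation:
Op 1: conn=23 S1=30 S2=30 S3=30 S4=23 blocked=[]
Op 2: conn=14 S1=21 S2=30 S3=30 S4=23 blocked=[]
Op 3: conn=-6 S1=21 S2=30 S3=10 S4=23 blocked=[1, 2, 3, 4]
Op 4: conn=-26 S1=1 S2=30 S3=10 S4=23 blocked=[1, 2, 3, 4]
Op 5: conn=-26 S1=1 S2=30 S3=17 S4=23 blocked=[1, 2, 3, 4]
Op 6: conn=-41 S1=1 S2=30 S3=2 S4=23 blocked=[1, 2, 3, 4]
Op 7: conn=-58 S1=-16 S2=30 S3=2 S4=23 blocked=[1, 2, 3, 4]
Op 8: conn=-78 S1=-16 S2=10 S3=2 S4=23 blocked=[1, 2, 3, 4]
Op 9: conn=-94 S1=-16 S2=10 S3=-14 S4=23 blocked=[1, 2, 3, 4]
Op 10: conn=-94 S1=-16 S2=10 S3=-14 S4=47 blocked=[1, 2, 3, 4]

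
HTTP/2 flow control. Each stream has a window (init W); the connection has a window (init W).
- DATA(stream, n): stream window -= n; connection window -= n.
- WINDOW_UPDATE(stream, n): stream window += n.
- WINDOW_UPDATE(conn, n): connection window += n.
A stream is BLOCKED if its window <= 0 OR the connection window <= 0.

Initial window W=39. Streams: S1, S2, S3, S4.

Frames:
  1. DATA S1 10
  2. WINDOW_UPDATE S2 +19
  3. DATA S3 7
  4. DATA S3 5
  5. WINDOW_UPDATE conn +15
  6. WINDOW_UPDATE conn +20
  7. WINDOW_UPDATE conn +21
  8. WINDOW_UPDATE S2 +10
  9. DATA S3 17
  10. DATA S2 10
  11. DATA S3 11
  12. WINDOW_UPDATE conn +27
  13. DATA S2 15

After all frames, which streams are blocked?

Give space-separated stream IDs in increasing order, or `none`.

Answer: S3

Derivation:
Op 1: conn=29 S1=29 S2=39 S3=39 S4=39 blocked=[]
Op 2: conn=29 S1=29 S2=58 S3=39 S4=39 blocked=[]
Op 3: conn=22 S1=29 S2=58 S3=32 S4=39 blocked=[]
Op 4: conn=17 S1=29 S2=58 S3=27 S4=39 blocked=[]
Op 5: conn=32 S1=29 S2=58 S3=27 S4=39 blocked=[]
Op 6: conn=52 S1=29 S2=58 S3=27 S4=39 blocked=[]
Op 7: conn=73 S1=29 S2=58 S3=27 S4=39 blocked=[]
Op 8: conn=73 S1=29 S2=68 S3=27 S4=39 blocked=[]
Op 9: conn=56 S1=29 S2=68 S3=10 S4=39 blocked=[]
Op 10: conn=46 S1=29 S2=58 S3=10 S4=39 blocked=[]
Op 11: conn=35 S1=29 S2=58 S3=-1 S4=39 blocked=[3]
Op 12: conn=62 S1=29 S2=58 S3=-1 S4=39 blocked=[3]
Op 13: conn=47 S1=29 S2=43 S3=-1 S4=39 blocked=[3]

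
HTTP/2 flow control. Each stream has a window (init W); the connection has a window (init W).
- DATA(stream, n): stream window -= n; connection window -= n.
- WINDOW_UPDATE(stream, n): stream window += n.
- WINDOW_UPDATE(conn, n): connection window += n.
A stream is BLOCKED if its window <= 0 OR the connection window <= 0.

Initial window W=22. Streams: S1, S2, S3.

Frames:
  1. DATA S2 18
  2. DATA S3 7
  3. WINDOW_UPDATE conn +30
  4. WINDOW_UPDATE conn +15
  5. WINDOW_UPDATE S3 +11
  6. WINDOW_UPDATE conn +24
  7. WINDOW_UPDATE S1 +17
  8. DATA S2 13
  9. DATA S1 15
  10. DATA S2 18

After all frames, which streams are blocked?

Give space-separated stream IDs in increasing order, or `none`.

Op 1: conn=4 S1=22 S2=4 S3=22 blocked=[]
Op 2: conn=-3 S1=22 S2=4 S3=15 blocked=[1, 2, 3]
Op 3: conn=27 S1=22 S2=4 S3=15 blocked=[]
Op 4: conn=42 S1=22 S2=4 S3=15 blocked=[]
Op 5: conn=42 S1=22 S2=4 S3=26 blocked=[]
Op 6: conn=66 S1=22 S2=4 S3=26 blocked=[]
Op 7: conn=66 S1=39 S2=4 S3=26 blocked=[]
Op 8: conn=53 S1=39 S2=-9 S3=26 blocked=[2]
Op 9: conn=38 S1=24 S2=-9 S3=26 blocked=[2]
Op 10: conn=20 S1=24 S2=-27 S3=26 blocked=[2]

Answer: S2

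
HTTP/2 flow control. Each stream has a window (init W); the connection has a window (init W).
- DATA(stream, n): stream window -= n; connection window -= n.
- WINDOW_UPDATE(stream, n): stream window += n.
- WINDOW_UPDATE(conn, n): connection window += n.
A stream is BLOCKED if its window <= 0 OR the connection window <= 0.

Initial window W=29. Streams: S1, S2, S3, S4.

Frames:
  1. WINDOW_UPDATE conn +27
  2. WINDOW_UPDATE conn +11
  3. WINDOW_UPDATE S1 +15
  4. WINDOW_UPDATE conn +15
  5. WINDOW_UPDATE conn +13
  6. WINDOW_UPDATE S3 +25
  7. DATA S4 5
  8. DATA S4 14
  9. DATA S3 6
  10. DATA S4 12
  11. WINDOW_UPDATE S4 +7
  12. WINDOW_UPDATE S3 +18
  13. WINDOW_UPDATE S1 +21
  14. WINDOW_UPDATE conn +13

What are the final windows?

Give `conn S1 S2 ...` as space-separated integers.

Op 1: conn=56 S1=29 S2=29 S3=29 S4=29 blocked=[]
Op 2: conn=67 S1=29 S2=29 S3=29 S4=29 blocked=[]
Op 3: conn=67 S1=44 S2=29 S3=29 S4=29 blocked=[]
Op 4: conn=82 S1=44 S2=29 S3=29 S4=29 blocked=[]
Op 5: conn=95 S1=44 S2=29 S3=29 S4=29 blocked=[]
Op 6: conn=95 S1=44 S2=29 S3=54 S4=29 blocked=[]
Op 7: conn=90 S1=44 S2=29 S3=54 S4=24 blocked=[]
Op 8: conn=76 S1=44 S2=29 S3=54 S4=10 blocked=[]
Op 9: conn=70 S1=44 S2=29 S3=48 S4=10 blocked=[]
Op 10: conn=58 S1=44 S2=29 S3=48 S4=-2 blocked=[4]
Op 11: conn=58 S1=44 S2=29 S3=48 S4=5 blocked=[]
Op 12: conn=58 S1=44 S2=29 S3=66 S4=5 blocked=[]
Op 13: conn=58 S1=65 S2=29 S3=66 S4=5 blocked=[]
Op 14: conn=71 S1=65 S2=29 S3=66 S4=5 blocked=[]

Answer: 71 65 29 66 5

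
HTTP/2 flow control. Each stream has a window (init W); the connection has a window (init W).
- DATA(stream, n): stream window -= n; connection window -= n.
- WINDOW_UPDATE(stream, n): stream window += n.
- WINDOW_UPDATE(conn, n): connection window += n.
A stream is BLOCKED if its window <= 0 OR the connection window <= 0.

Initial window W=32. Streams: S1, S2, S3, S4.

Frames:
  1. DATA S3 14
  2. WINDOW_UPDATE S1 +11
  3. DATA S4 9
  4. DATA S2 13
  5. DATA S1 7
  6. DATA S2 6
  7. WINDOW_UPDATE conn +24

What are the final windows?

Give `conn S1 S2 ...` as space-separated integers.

Answer: 7 36 13 18 23

Derivation:
Op 1: conn=18 S1=32 S2=32 S3=18 S4=32 blocked=[]
Op 2: conn=18 S1=43 S2=32 S3=18 S4=32 blocked=[]
Op 3: conn=9 S1=43 S2=32 S3=18 S4=23 blocked=[]
Op 4: conn=-4 S1=43 S2=19 S3=18 S4=23 blocked=[1, 2, 3, 4]
Op 5: conn=-11 S1=36 S2=19 S3=18 S4=23 blocked=[1, 2, 3, 4]
Op 6: conn=-17 S1=36 S2=13 S3=18 S4=23 blocked=[1, 2, 3, 4]
Op 7: conn=7 S1=36 S2=13 S3=18 S4=23 blocked=[]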